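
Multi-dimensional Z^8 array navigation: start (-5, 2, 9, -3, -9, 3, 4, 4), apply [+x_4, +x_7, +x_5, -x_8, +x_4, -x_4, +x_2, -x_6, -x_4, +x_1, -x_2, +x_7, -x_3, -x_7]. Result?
(-4, 2, 8, -3, -8, 2, 5, 3)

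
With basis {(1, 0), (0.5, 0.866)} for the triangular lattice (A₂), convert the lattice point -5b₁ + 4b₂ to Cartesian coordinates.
(-3, 3.464)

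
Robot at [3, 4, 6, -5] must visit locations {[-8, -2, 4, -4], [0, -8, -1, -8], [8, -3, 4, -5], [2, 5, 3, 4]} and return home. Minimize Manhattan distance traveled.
98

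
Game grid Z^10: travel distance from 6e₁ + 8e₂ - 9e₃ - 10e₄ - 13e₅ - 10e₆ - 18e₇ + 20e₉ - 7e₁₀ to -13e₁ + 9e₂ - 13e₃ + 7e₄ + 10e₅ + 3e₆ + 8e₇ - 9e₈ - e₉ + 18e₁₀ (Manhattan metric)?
158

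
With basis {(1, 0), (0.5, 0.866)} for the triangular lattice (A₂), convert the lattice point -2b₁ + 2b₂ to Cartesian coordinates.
(-1, 1.732)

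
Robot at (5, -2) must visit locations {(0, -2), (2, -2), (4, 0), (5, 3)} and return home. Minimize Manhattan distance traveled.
20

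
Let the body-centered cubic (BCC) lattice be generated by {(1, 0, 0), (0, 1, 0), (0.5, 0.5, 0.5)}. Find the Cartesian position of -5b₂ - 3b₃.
(-1.5, -6.5, -1.5)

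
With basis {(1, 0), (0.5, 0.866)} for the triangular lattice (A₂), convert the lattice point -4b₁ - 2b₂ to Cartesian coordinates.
(-5, -1.732)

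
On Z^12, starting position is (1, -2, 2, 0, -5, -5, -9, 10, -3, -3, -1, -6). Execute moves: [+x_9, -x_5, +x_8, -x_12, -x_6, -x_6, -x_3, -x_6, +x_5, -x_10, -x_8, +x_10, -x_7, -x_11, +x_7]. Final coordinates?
(1, -2, 1, 0, -5, -8, -9, 10, -2, -3, -2, -7)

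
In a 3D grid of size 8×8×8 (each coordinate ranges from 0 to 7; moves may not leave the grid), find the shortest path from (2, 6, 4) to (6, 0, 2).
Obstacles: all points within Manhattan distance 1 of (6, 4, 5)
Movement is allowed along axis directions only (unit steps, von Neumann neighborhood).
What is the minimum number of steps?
12
(one shortest path: (2, 6, 4) → (3, 6, 4) → (4, 6, 4) → (5, 6, 4) → (6, 6, 4) → (6, 5, 4) → (6, 5, 3) → (6, 4, 3) → (6, 3, 3) → (6, 2, 3) → (6, 1, 3) → (6, 0, 3) → (6, 0, 2))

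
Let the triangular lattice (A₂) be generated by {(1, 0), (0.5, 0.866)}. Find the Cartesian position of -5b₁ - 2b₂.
(-6, -1.732)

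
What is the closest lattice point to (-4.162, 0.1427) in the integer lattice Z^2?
(-4, 0)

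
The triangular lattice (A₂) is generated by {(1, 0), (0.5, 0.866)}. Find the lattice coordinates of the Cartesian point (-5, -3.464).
-3b₁ - 4b₂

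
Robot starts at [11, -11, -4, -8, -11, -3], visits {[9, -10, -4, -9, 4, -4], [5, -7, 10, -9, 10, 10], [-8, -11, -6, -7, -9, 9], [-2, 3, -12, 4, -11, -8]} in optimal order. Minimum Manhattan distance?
172
(one optimal route: (11, -11, -4, -8, -11, -3) → (9, -10, -4, -9, 4, -4) → (5, -7, 10, -9, 10, 10) → (-8, -11, -6, -7, -9, 9) → (-2, 3, -12, 4, -11, -8))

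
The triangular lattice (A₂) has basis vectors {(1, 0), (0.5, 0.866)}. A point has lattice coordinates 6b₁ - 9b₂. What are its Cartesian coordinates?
(1.5, -7.794)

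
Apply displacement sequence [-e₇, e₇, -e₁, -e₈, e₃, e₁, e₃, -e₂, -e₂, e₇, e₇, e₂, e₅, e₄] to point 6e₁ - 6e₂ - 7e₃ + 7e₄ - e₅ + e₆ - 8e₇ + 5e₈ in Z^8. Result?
(6, -7, -5, 8, 0, 1, -6, 4)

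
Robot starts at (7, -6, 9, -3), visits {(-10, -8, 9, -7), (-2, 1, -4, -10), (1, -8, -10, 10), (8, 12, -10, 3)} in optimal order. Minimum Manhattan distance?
128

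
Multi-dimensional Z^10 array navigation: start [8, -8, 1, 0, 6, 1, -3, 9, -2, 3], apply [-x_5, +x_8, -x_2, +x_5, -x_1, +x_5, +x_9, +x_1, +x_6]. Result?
(8, -9, 1, 0, 7, 2, -3, 10, -1, 3)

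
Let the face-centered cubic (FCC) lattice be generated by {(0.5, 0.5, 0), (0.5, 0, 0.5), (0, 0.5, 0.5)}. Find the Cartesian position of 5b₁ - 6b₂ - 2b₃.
(-0.5, 1.5, -4)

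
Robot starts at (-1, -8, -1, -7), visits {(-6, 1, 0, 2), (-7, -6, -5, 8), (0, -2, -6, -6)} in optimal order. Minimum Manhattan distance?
55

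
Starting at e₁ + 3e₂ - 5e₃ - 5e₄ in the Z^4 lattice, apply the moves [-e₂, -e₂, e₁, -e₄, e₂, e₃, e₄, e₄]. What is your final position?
(2, 2, -4, -4)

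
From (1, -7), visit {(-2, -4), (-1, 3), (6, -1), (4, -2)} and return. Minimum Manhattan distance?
36
(one optimal route: (1, -7) → (-2, -4) → (-1, 3) → (6, -1) → (4, -2) → (1, -7))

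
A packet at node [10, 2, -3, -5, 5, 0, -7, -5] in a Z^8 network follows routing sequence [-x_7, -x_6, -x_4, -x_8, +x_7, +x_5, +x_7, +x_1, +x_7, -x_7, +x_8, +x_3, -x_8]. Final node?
(11, 2, -2, -6, 6, -1, -6, -6)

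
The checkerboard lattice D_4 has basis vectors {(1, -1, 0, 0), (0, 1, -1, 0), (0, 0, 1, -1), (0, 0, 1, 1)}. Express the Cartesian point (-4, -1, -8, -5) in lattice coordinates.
-4b₁ - 5b₂ - 4b₃ - 9b₄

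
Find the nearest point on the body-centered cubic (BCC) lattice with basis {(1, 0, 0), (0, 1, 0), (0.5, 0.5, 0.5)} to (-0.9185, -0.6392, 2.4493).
(-0.5, -0.5, 2.5)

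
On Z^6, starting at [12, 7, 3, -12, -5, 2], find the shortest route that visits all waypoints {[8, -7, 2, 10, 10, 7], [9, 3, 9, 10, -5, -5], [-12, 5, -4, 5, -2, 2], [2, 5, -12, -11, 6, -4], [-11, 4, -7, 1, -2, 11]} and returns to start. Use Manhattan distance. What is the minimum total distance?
264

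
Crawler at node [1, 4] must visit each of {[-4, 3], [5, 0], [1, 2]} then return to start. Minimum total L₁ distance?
26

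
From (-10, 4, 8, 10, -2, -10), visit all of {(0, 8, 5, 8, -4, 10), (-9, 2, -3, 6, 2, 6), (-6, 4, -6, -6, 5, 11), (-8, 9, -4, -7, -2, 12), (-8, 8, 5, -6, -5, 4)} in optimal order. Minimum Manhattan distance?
135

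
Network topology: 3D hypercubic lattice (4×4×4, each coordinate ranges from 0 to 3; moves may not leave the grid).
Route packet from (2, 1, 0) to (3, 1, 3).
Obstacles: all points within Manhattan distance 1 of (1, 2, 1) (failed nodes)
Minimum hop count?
4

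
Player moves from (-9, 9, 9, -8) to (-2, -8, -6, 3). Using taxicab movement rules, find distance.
50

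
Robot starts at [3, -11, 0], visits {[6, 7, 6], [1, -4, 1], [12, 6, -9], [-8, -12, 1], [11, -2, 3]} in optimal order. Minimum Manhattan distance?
83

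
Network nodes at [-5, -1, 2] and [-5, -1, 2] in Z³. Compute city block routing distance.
0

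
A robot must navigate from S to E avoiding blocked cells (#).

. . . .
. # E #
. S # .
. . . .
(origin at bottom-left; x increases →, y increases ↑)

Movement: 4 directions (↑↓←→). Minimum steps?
6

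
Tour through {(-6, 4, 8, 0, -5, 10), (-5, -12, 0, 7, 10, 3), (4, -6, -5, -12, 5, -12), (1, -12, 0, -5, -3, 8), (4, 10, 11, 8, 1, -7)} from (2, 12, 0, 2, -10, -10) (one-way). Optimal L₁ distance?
220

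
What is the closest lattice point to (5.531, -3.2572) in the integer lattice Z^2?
(6, -3)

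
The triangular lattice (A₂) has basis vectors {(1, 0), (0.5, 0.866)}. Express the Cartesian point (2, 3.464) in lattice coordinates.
4b₂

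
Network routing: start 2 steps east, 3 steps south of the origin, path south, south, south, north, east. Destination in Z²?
(3, -5)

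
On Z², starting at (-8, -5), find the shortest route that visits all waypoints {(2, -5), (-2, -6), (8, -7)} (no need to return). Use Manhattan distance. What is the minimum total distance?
20
(one optimal route: (-8, -5) → (-2, -6) → (2, -5) → (8, -7))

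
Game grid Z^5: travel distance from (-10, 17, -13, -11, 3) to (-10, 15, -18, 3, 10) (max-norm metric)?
14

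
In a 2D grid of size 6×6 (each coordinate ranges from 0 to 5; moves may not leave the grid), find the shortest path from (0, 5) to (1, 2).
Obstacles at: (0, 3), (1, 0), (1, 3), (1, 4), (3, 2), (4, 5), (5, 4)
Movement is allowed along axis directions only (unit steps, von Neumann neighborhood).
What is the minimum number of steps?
6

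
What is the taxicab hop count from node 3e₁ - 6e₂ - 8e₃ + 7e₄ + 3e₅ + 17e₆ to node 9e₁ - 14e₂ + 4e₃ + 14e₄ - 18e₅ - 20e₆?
91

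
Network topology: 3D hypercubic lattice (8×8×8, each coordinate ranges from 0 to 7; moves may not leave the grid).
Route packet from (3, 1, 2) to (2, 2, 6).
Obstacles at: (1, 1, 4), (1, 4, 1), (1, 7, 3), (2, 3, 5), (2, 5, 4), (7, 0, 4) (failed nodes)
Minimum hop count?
6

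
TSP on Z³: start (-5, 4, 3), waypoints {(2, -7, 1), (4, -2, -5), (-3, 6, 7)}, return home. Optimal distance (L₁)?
68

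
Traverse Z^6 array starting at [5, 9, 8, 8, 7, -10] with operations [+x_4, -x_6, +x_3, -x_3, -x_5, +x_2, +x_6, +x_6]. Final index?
(5, 10, 8, 9, 6, -9)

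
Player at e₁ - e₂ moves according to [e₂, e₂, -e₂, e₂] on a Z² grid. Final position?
(1, 1)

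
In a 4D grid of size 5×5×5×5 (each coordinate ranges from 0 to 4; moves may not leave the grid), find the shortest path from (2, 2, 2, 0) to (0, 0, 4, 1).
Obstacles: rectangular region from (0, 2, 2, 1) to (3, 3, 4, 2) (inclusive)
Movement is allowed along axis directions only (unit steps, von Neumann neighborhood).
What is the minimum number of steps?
7
(one shortest path: (2, 2, 2, 0) → (1, 2, 2, 0) → (0, 2, 2, 0) → (0, 1, 2, 0) → (0, 0, 2, 0) → (0, 0, 3, 0) → (0, 0, 4, 0) → (0, 0, 4, 1))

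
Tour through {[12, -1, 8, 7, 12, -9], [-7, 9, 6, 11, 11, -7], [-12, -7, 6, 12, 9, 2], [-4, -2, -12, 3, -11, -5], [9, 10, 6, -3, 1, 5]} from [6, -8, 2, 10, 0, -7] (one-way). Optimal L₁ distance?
236
(one optimal route: (6, -8, 2, 10, 0, -7) → (-12, -7, 6, 12, 9, 2) → (-7, 9, 6, 11, 11, -7) → (12, -1, 8, 7, 12, -9) → (9, 10, 6, -3, 1, 5) → (-4, -2, -12, 3, -11, -5))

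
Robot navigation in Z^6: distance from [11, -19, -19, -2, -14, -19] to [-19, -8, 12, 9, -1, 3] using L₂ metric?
52.4976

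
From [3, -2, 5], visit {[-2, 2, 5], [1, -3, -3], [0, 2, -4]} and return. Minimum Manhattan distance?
38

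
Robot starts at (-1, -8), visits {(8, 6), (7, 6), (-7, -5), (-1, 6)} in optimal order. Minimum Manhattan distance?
35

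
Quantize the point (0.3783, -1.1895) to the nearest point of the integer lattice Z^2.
(0, -1)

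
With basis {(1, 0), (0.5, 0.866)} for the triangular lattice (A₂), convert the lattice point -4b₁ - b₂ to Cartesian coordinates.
(-4.5, -0.866)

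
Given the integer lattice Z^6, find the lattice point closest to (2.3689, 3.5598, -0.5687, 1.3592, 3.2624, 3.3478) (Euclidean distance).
(2, 4, -1, 1, 3, 3)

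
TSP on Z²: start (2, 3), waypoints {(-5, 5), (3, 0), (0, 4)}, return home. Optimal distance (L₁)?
26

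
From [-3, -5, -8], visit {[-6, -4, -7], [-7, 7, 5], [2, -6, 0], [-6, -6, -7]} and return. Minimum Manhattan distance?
72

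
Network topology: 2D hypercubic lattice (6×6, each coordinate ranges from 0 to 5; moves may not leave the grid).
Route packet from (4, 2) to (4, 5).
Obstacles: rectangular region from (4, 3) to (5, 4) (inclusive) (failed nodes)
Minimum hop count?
5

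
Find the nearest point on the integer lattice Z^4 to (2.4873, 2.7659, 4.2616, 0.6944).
(2, 3, 4, 1)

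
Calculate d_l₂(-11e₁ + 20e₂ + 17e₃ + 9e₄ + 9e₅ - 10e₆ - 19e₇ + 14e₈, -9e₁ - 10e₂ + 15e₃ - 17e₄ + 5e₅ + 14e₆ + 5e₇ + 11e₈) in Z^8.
52.5452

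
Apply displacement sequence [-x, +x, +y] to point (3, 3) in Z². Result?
(3, 4)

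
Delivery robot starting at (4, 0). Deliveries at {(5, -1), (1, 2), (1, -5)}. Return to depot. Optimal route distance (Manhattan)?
22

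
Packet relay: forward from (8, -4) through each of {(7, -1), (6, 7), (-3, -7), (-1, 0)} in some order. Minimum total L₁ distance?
36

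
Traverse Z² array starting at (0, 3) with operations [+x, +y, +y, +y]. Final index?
(1, 6)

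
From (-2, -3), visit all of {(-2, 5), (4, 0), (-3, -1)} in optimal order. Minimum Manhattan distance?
21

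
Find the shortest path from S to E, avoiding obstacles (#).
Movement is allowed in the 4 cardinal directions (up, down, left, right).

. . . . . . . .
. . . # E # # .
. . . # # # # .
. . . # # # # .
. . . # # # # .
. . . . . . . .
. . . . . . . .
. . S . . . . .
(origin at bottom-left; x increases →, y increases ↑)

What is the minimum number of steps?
10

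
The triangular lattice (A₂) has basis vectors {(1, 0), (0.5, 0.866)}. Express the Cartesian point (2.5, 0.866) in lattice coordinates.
2b₁ + b₂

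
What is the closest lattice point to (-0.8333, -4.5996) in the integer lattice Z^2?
(-1, -5)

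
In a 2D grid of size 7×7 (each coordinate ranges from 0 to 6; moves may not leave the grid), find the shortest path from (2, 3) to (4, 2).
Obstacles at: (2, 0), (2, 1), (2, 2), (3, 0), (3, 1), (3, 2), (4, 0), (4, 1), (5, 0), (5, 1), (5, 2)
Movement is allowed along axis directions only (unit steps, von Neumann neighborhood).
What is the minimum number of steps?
3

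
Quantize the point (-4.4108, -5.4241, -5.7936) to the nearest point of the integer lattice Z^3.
(-4, -5, -6)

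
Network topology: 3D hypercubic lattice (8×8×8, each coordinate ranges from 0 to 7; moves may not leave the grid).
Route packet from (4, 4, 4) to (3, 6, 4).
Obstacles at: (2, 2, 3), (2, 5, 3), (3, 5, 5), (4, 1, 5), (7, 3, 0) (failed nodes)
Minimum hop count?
3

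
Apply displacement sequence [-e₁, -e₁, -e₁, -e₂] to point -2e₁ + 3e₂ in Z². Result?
(-5, 2)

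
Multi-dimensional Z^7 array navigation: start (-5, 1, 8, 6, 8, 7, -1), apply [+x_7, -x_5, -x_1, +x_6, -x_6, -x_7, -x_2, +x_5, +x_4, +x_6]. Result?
(-6, 0, 8, 7, 8, 8, -1)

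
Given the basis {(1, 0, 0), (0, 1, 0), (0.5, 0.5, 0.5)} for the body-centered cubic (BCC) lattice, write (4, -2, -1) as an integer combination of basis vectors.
5b₁ - b₂ - 2b₃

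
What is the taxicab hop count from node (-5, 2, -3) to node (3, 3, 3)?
15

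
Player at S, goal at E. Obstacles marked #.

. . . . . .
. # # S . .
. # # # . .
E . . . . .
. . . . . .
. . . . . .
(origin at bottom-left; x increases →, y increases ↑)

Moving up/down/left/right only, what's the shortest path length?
7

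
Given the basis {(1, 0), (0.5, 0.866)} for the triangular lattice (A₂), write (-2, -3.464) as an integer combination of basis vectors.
-4b₂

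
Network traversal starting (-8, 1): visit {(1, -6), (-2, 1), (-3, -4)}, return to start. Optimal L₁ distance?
32
(one optimal route: (-8, 1) → (-2, 1) → (1, -6) → (-3, -4) → (-8, 1))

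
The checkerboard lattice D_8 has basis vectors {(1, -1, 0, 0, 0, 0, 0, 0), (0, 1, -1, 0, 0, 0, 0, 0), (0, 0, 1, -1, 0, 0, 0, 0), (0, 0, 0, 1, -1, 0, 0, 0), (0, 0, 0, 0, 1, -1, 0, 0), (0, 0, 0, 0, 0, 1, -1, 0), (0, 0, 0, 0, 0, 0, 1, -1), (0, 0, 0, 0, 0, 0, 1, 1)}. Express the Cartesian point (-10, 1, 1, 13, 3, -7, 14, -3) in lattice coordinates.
-10b₁ - 9b₂ - 8b₃ + 5b₄ + 8b₅ + b₆ + 9b₇ + 6b₈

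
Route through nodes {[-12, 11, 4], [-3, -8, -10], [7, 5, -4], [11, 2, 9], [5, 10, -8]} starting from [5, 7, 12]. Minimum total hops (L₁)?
115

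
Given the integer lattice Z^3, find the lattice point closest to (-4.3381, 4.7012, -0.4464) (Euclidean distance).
(-4, 5, 0)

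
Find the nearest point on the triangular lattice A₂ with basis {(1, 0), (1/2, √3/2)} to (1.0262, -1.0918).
(1.5, -0.866)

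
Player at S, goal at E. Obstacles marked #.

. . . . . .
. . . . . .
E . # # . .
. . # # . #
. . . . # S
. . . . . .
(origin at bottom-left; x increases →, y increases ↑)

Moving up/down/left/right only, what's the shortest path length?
9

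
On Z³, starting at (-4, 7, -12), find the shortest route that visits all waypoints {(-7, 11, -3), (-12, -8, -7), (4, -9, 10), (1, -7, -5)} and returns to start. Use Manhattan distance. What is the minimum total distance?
124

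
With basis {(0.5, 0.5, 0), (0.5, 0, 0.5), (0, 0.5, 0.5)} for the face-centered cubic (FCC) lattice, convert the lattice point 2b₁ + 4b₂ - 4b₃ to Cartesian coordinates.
(3, -1, 0)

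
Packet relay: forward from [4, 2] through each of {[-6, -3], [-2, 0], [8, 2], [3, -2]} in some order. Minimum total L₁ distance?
27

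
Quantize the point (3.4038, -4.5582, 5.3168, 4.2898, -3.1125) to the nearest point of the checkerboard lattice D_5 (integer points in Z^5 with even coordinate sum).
(3, -5, 5, 4, -3)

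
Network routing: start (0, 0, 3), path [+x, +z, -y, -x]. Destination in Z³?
(0, -1, 4)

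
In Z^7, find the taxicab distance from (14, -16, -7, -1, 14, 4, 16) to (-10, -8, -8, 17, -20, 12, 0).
109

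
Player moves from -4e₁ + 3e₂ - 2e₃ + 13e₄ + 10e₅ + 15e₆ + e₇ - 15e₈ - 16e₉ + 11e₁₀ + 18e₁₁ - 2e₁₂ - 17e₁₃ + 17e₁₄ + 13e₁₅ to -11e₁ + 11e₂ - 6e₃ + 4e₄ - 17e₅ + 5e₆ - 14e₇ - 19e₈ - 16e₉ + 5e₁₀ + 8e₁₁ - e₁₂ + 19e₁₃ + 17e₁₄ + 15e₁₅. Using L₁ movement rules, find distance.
139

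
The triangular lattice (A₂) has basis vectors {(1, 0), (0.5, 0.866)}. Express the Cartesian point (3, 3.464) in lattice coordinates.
b₁ + 4b₂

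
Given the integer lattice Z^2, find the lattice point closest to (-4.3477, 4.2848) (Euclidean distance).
(-4, 4)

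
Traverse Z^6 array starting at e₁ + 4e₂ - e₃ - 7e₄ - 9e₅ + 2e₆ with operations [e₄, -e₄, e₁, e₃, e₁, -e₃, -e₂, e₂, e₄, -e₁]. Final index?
(2, 4, -1, -6, -9, 2)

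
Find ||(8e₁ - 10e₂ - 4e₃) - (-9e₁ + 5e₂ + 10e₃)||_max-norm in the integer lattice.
17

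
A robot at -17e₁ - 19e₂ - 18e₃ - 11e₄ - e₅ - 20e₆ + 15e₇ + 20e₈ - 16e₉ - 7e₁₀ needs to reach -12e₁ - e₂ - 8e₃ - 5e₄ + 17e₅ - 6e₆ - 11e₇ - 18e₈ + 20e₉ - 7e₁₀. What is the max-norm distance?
38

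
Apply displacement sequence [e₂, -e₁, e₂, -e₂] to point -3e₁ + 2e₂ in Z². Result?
(-4, 3)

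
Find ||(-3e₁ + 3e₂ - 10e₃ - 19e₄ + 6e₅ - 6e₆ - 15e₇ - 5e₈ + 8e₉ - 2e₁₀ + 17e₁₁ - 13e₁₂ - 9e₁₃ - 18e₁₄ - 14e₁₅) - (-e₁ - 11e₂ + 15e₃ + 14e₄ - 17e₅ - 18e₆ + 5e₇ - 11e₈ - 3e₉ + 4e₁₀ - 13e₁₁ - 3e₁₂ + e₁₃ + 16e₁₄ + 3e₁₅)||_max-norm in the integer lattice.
34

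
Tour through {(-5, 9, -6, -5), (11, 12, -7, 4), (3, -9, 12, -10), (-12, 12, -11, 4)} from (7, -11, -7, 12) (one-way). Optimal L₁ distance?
135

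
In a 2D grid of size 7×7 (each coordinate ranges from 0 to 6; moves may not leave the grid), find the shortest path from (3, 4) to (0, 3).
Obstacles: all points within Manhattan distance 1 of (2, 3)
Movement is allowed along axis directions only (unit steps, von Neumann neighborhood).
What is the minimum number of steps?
6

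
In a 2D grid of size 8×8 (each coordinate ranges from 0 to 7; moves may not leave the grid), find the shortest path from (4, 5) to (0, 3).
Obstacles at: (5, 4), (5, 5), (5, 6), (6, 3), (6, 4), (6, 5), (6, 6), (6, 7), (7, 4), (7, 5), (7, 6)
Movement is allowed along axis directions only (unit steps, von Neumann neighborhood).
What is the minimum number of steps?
6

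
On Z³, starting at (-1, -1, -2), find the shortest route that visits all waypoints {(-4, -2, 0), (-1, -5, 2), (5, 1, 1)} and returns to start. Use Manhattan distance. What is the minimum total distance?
38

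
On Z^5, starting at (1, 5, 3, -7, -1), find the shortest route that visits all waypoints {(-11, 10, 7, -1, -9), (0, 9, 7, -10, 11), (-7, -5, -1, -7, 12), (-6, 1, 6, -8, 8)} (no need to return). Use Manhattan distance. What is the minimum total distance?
115
(one optimal route: (1, 5, 3, -7, -1) → (-11, 10, 7, -1, -9) → (0, 9, 7, -10, 11) → (-6, 1, 6, -8, 8) → (-7, -5, -1, -7, 12))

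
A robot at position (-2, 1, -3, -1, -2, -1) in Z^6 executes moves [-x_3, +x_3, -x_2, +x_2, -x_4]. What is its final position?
(-2, 1, -3, -2, -2, -1)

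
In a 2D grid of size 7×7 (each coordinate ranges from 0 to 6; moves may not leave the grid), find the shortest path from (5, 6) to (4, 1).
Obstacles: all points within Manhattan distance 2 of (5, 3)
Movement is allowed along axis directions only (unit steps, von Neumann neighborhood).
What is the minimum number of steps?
10
(one shortest path: (5, 6) → (4, 6) → (3, 6) → (2, 6) → (2, 5) → (2, 4) → (2, 3) → (2, 2) → (3, 2) → (3, 1) → (4, 1))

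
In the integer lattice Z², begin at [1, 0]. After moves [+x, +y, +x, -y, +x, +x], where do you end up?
(5, 0)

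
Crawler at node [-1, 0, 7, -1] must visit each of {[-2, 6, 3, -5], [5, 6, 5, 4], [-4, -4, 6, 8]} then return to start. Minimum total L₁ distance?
74
(one optimal route: (-1, 0, 7, -1) → (-2, 6, 3, -5) → (5, 6, 5, 4) → (-4, -4, 6, 8) → (-1, 0, 7, -1))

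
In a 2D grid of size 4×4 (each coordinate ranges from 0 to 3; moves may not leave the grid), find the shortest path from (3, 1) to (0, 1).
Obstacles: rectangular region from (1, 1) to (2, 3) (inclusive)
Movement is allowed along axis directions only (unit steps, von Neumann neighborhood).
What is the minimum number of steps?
5
(one shortest path: (3, 1) → (3, 0) → (2, 0) → (1, 0) → (0, 0) → (0, 1))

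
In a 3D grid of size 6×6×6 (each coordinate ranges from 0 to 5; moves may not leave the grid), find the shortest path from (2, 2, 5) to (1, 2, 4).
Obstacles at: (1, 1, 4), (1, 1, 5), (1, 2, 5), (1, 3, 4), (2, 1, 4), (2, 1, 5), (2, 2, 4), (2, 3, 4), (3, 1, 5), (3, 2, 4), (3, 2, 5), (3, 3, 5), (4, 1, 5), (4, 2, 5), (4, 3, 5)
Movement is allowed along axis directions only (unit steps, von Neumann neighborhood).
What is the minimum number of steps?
6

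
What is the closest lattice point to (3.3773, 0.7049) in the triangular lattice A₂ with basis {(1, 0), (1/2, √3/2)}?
(3.5, 0.866)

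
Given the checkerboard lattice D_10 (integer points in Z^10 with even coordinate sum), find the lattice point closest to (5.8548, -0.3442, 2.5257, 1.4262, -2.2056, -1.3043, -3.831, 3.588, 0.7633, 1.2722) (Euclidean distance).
(6, 0, 2, 1, -2, -1, -4, 4, 1, 1)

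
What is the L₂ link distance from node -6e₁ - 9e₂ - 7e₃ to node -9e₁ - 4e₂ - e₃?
8.3666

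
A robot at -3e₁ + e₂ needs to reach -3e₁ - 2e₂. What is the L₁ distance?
3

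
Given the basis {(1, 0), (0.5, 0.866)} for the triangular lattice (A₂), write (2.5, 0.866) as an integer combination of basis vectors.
2b₁ + b₂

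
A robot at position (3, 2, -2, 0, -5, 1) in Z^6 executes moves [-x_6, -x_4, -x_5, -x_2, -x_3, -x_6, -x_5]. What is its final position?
(3, 1, -3, -1, -7, -1)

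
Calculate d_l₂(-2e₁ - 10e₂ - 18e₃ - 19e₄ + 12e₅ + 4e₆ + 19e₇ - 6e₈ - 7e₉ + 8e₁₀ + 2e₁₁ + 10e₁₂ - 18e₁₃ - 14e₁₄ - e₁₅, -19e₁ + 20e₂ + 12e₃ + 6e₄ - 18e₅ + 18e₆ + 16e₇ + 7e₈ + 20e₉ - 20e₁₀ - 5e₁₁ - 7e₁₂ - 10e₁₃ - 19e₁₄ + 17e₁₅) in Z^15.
79.0696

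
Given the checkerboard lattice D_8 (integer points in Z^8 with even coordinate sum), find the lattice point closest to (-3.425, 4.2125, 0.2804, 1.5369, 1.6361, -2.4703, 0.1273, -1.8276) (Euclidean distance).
(-3, 4, 0, 2, 2, -3, 0, -2)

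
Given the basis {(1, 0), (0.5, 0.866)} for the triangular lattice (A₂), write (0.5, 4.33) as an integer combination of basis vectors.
-2b₁ + 5b₂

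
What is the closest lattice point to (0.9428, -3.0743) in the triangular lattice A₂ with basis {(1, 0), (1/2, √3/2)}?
(1, -3.464)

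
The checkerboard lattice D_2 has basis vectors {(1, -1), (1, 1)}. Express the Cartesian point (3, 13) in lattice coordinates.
-5b₁ + 8b₂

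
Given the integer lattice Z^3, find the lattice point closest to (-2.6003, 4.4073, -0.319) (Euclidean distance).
(-3, 4, 0)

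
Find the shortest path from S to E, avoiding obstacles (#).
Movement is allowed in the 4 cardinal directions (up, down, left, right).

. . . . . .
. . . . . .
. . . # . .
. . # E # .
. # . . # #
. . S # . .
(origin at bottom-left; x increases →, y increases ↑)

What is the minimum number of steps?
3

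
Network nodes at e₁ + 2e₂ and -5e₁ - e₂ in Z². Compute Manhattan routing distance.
9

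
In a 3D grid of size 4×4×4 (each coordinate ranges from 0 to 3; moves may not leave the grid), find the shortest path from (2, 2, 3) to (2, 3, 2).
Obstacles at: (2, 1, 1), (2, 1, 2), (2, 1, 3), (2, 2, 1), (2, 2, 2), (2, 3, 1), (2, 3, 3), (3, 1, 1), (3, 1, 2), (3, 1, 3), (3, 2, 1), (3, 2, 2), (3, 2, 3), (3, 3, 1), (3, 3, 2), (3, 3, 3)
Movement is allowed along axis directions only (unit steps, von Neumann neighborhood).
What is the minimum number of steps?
4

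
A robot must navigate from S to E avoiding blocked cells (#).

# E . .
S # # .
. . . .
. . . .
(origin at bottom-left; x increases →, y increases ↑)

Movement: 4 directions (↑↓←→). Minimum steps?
8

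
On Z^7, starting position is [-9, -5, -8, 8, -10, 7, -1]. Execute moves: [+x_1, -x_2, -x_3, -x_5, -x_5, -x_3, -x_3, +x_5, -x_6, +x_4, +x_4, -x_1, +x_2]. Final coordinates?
(-9, -5, -11, 10, -11, 6, -1)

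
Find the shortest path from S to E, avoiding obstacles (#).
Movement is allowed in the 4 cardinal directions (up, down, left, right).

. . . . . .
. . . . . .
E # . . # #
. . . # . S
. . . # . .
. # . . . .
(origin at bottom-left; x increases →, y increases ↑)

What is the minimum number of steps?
10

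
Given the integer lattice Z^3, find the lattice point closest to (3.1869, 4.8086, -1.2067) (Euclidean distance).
(3, 5, -1)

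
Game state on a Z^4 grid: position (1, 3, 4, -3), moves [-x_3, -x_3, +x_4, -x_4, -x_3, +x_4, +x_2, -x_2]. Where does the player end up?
(1, 3, 1, -2)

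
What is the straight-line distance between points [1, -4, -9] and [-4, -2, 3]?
13.1529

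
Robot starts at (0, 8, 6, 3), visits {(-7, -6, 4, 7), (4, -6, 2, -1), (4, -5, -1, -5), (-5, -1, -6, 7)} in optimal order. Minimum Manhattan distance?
76
(one optimal route: (0, 8, 6, 3) → (-5, -1, -6, 7) → (-7, -6, 4, 7) → (4, -6, 2, -1) → (4, -5, -1, -5))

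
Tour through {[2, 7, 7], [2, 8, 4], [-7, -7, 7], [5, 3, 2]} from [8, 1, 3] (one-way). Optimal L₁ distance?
43
(one optimal route: (8, 1, 3) → (5, 3, 2) → (2, 8, 4) → (2, 7, 7) → (-7, -7, 7))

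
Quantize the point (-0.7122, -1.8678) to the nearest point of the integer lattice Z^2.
(-1, -2)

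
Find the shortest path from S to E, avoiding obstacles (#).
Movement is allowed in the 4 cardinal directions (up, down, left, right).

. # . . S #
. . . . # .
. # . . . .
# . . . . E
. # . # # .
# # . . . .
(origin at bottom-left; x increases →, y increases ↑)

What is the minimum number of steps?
6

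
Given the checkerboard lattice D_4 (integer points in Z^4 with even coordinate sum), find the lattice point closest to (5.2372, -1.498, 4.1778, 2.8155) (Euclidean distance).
(5, -2, 4, 3)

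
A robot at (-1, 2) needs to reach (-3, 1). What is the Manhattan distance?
3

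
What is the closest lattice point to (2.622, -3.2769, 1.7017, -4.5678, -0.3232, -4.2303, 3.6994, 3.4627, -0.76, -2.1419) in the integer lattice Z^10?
(3, -3, 2, -5, 0, -4, 4, 3, -1, -2)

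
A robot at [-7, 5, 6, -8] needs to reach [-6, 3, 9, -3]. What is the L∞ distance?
5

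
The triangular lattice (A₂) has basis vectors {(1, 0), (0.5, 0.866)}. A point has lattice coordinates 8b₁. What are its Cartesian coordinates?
(8, 0)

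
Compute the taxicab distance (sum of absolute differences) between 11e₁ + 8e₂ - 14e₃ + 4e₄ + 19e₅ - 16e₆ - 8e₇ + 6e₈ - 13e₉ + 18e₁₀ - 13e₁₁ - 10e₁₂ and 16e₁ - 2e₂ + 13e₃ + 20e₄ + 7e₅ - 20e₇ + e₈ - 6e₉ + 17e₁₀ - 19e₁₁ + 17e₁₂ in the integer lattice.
144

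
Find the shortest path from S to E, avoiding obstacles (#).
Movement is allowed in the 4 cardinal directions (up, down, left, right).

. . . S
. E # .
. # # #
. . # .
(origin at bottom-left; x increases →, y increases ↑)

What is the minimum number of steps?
3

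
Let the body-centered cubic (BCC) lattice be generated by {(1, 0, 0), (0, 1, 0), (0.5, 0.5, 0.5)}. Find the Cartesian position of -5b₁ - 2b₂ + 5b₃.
(-2.5, 0.5, 2.5)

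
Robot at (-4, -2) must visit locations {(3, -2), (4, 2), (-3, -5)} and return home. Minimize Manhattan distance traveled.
30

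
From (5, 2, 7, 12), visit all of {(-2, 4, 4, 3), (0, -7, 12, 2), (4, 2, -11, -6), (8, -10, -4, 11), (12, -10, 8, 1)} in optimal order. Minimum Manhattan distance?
127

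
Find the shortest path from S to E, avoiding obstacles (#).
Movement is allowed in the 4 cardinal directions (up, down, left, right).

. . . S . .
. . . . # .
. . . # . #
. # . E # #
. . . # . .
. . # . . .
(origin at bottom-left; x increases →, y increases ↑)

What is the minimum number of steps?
5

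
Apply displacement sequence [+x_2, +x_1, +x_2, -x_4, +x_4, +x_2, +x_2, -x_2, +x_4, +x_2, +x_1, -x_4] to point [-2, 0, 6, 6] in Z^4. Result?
(0, 4, 6, 6)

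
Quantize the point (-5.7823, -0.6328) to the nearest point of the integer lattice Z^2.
(-6, -1)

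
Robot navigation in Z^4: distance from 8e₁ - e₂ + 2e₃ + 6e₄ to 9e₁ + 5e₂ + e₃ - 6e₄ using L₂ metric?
13.4907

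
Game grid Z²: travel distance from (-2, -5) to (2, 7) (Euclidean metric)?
12.6491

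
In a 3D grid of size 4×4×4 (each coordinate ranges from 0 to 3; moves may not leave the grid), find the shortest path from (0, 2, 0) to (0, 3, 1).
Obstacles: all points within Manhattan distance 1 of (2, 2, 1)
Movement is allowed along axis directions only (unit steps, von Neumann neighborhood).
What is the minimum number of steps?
2
(one shortest path: (0, 2, 0) → (0, 3, 0) → (0, 3, 1))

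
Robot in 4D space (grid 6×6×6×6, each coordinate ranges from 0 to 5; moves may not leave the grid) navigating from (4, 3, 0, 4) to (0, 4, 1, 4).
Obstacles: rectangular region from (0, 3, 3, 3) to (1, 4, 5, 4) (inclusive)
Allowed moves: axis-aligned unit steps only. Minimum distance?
6
(one shortest path: (4, 3, 0, 4) → (3, 3, 0, 4) → (2, 3, 0, 4) → (1, 3, 0, 4) → (0, 3, 0, 4) → (0, 4, 0, 4) → (0, 4, 1, 4))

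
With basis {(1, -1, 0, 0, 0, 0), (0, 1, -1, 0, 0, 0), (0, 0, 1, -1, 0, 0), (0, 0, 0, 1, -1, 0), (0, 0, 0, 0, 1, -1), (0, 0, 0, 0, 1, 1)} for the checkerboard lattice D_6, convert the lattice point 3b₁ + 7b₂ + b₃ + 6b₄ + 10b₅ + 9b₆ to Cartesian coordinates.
(3, 4, -6, 5, 13, -1)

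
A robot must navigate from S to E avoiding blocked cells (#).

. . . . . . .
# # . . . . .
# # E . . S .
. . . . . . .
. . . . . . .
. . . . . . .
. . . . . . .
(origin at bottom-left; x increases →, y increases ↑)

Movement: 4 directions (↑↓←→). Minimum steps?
3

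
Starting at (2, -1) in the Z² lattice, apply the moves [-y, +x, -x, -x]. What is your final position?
(1, -2)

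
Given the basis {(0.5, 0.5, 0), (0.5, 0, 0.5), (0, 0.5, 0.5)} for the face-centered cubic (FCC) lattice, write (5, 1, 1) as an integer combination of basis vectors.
5b₁ + 5b₂ - 3b₃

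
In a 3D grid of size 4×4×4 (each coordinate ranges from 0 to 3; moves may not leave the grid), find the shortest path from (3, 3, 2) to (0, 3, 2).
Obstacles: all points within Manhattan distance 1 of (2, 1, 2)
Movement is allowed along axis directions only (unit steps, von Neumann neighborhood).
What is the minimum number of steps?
3
(one shortest path: (3, 3, 2) → (2, 3, 2) → (1, 3, 2) → (0, 3, 2))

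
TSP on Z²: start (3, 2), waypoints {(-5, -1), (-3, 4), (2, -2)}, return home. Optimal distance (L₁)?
28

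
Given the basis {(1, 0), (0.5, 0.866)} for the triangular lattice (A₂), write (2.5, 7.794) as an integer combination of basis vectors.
-2b₁ + 9b₂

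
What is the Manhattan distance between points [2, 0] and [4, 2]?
4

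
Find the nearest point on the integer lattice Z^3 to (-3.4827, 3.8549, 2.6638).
(-3, 4, 3)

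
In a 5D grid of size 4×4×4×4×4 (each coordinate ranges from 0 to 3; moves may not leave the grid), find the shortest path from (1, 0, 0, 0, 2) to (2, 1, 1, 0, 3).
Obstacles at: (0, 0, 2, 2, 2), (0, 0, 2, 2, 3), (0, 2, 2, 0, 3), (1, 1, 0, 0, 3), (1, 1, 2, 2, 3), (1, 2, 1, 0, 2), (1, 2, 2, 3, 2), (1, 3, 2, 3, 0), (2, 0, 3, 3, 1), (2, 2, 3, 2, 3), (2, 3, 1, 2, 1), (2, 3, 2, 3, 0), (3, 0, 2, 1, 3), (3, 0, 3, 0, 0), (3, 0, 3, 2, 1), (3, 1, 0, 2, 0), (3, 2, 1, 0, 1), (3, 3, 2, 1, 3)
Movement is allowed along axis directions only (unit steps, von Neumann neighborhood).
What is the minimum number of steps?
4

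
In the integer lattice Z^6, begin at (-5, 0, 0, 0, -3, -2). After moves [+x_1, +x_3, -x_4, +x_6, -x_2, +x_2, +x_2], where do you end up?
(-4, 1, 1, -1, -3, -1)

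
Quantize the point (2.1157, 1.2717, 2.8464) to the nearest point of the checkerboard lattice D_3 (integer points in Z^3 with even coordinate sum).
(2, 1, 3)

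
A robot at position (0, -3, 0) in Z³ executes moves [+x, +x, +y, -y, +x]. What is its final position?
(3, -3, 0)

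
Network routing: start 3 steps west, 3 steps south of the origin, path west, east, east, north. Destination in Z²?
(-2, -2)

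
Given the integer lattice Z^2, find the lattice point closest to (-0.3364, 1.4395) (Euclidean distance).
(0, 1)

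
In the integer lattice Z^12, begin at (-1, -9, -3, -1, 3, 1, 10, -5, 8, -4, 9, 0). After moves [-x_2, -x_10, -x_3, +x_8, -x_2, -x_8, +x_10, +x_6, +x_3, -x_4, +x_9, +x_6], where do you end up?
(-1, -11, -3, -2, 3, 3, 10, -5, 9, -4, 9, 0)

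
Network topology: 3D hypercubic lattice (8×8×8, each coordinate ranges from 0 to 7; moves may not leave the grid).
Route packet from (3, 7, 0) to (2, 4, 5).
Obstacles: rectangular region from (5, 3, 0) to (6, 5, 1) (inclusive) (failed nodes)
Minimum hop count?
9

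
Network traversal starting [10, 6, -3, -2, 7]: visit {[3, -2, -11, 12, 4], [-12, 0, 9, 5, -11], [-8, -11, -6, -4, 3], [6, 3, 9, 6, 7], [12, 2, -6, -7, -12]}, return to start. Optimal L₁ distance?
246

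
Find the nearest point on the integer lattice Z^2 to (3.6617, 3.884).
(4, 4)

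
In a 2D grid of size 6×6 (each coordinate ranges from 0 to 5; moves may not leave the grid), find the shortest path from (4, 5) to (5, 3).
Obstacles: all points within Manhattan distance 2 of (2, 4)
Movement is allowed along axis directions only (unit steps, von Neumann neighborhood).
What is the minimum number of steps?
3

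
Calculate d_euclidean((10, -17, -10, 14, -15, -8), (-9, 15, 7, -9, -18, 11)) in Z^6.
50.7247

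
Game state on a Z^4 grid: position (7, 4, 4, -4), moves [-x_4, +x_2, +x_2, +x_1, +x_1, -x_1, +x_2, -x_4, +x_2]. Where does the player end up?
(8, 8, 4, -6)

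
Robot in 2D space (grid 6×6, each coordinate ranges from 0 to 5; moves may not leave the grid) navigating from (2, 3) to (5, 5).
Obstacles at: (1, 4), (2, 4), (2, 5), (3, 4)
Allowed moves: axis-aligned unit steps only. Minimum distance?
5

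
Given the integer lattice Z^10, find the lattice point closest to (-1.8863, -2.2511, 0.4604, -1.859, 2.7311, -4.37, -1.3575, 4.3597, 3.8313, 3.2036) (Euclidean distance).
(-2, -2, 0, -2, 3, -4, -1, 4, 4, 3)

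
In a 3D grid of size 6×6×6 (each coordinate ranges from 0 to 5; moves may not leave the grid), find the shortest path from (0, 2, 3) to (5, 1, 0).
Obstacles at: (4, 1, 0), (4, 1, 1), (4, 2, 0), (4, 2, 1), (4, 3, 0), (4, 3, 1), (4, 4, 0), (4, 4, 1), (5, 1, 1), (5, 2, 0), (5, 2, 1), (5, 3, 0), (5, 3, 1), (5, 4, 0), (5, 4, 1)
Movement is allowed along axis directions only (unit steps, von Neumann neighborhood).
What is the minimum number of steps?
11
(one shortest path: (0, 2, 3) → (1, 2, 3) → (2, 2, 3) → (3, 2, 3) → (4, 2, 3) → (5, 2, 3) → (5, 1, 3) → (5, 0, 3) → (5, 0, 2) → (5, 0, 1) → (5, 0, 0) → (5, 1, 0))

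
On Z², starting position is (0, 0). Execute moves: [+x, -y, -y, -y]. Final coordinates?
(1, -3)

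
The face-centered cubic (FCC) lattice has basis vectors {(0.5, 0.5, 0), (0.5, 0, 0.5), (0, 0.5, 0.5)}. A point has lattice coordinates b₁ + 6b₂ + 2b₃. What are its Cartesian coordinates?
(3.5, 1.5, 4)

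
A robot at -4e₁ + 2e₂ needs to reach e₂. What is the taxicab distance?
5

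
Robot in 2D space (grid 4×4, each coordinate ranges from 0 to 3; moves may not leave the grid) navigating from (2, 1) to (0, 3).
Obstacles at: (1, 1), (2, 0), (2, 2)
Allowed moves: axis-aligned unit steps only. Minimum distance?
6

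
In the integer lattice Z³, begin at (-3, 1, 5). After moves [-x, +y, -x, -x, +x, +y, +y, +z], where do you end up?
(-5, 4, 6)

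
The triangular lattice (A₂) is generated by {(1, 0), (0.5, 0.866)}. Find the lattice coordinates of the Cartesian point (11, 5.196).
8b₁ + 6b₂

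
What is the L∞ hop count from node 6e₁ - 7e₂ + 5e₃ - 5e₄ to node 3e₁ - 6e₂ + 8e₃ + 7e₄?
12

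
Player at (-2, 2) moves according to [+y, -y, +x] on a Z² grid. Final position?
(-1, 2)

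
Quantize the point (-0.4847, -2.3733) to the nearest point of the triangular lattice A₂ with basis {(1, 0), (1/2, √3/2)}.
(-0.5, -2.598)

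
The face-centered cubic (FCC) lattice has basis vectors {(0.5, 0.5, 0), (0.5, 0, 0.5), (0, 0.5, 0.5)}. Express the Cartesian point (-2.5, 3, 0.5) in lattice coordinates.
-5b₂ + 6b₃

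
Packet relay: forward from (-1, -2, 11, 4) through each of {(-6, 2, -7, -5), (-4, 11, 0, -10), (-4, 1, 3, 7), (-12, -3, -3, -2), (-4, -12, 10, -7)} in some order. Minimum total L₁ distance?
121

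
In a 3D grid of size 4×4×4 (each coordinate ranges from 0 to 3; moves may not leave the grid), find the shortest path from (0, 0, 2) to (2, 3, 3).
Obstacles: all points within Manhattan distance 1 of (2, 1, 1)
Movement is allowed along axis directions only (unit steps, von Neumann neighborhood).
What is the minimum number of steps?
6
(one shortest path: (0, 0, 2) → (1, 0, 2) → (2, 0, 2) → (2, 0, 3) → (2, 1, 3) → (2, 2, 3) → (2, 3, 3))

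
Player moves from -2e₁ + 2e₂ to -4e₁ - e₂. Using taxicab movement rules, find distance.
5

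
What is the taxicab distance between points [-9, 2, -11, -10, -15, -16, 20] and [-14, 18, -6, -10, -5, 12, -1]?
85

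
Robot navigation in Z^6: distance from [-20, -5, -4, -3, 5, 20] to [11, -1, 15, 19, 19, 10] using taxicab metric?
100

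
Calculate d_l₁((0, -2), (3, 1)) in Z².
6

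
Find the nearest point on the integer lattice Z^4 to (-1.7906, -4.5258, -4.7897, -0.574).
(-2, -5, -5, -1)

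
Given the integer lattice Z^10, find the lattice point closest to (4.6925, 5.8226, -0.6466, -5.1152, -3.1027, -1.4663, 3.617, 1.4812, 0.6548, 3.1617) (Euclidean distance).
(5, 6, -1, -5, -3, -1, 4, 1, 1, 3)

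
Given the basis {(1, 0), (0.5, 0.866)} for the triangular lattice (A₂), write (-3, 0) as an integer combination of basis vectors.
-3b₁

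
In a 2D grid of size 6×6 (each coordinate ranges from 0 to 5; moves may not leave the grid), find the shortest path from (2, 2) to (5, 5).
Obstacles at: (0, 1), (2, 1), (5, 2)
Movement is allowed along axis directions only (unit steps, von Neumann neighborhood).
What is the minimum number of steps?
6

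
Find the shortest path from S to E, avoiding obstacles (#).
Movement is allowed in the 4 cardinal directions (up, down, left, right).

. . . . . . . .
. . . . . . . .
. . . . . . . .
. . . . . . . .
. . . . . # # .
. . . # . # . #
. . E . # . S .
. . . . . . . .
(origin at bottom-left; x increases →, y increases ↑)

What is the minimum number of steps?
6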